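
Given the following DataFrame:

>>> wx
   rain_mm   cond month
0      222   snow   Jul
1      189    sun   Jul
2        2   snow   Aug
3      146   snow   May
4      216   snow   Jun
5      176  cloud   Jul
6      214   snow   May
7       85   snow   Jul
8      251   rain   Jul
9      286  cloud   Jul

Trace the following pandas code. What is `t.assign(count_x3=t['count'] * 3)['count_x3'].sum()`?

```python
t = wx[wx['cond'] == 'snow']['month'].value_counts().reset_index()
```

18

filter rows where cond == 'snow':
   rain_mm  cond month
0      222  snow   Jul
2        2  snow   Aug
3      146  snow   May
4      216  snow   Jun
6      214  snow   May
7       85  snow   Jul
value_counts of month:
month
Jul    2
May    2
Aug    1
Jun    1
Name: count, dtype: int64
reset_index():
  month  count
0   Jul      2
1   May      2
2   Aug      1
3   Jun      1
add column count_x3 = t['count'] * 3:
  month  count  count_x3
0   Jul      2         6
1   May      2         6
2   Aug      1         3
3   Jun      1         3
The sum of column 'count_x3' is 18.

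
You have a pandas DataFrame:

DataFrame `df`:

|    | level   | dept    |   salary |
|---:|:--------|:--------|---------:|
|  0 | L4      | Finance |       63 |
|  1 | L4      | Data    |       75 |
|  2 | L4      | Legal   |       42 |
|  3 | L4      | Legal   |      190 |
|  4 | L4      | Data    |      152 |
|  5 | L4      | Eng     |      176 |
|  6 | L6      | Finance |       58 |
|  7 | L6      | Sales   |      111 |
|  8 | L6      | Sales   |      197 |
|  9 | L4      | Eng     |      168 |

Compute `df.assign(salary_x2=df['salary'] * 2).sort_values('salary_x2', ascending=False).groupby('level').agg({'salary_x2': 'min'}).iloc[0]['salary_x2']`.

84

add column salary_x2 = df['salary'] * 2:
  level     dept  salary  salary_x2
0    L4  Finance      63        126
1    L4     Data      75        150
2    L4    Legal      42         84
3    L4    Legal     190        380
4    L4     Data     152        304
5    L4      Eng     176        352
6    L6  Finance      58        116
7    L6    Sales     111        222
8    L6    Sales     197        394
9    L4      Eng     168        336
sort by salary_x2 descending:
  level     dept  salary  salary_x2
8    L6    Sales     197        394
3    L4    Legal     190        380
5    L4      Eng     176        352
9    L4      Eng     168        336
4    L4     Data     152        304
7    L6    Sales     111        222
1    L4     Data      75        150
0    L4  Finance      63        126
6    L6  Finance      58        116
2    L4    Legal      42         84
group by level, min of salary_x2:
       salary_x2
level           
L4            84
L6           116
So iloc[0]['salary_x2'] = 84.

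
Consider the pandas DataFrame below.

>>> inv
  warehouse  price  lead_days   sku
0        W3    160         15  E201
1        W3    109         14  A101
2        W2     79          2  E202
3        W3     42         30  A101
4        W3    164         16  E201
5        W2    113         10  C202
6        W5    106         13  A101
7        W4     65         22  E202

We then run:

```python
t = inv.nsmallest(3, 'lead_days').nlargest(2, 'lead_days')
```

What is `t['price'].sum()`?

219

take 3 rows with smallest lead_days:
  warehouse  price  lead_days   sku
2        W2     79          2  E202
5        W2    113         10  C202
6        W5    106         13  A101
take 2 rows with largest lead_days:
  warehouse  price  lead_days   sku
6        W5    106         13  A101
5        W2    113         10  C202
So sum() = 219.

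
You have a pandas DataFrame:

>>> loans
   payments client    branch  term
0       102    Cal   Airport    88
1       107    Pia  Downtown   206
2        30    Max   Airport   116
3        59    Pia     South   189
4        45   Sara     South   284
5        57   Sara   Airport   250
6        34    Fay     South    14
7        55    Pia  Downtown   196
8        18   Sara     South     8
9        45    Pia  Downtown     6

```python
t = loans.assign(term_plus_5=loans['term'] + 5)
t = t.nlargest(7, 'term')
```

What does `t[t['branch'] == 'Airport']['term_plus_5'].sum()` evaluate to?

469

add column term_plus_5 = loans['term'] + 5:
   payments client    branch  term  term_plus_5
0       102    Cal   Airport    88           93
1       107    Pia  Downtown   206          211
2        30    Max   Airport   116          121
3        59    Pia     South   189          194
4        45   Sara     South   284          289
5        57   Sara   Airport   250          255
6        34    Fay     South    14           19
7        55    Pia  Downtown   196          201
8        18   Sara     South     8           13
9        45    Pia  Downtown     6           11
take 7 rows with largest term:
   payments client    branch  term  term_plus_5
4        45   Sara     South   284          289
5        57   Sara   Airport   250          255
1       107    Pia  Downtown   206          211
7        55    Pia  Downtown   196          201
3        59    Pia     South   189          194
2        30    Max   Airport   116          121
0       102    Cal   Airport    88           93
filter rows where branch == 'Airport':
   payments client   branch  term  term_plus_5
5        57   Sara  Airport   250          255
2        30    Max  Airport   116          121
0       102    Cal  Airport    88           93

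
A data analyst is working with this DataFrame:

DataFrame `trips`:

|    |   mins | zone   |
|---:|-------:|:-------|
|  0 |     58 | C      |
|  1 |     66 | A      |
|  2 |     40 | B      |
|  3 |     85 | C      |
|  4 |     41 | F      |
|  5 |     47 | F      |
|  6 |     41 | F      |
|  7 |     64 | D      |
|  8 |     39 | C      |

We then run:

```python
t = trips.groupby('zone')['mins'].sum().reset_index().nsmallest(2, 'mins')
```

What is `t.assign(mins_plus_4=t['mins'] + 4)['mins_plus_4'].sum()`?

group by zone, sum of mins:
zone
A     66
B     40
C    182
D     64
F    129
Name: mins, dtype: int64
reset_index():
  zone  mins
0    A    66
1    B    40
2    C   182
3    D    64
4    F   129
take 2 rows with smallest mins:
  zone  mins
1    B    40
3    D    64
add column mins_plus_4 = t['mins'] + 4:
  zone  mins  mins_plus_4
1    B    40           44
3    D    64           68
Taking the sum of column 'mins_plus_4' gives 112.

112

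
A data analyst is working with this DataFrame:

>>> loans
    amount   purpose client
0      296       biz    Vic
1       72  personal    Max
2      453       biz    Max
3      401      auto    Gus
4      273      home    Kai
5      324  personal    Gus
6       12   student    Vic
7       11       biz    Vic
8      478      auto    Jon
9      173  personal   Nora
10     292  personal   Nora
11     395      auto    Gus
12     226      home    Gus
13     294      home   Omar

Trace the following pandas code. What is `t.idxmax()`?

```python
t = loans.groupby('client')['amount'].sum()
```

Gus

group by client, sum of amount:
client
Gus     1346
Jon      478
Kai      273
Max      525
Nora     465
Omar     294
Vic      319
Name: amount, dtype: int64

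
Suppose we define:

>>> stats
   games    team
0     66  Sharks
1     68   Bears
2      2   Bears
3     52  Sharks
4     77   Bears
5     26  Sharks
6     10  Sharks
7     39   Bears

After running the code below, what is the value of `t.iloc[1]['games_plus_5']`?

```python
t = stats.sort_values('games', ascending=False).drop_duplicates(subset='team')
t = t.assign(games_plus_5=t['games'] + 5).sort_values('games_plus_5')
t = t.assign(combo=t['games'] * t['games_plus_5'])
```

82

sort by games descending:
   games    team
4     77   Bears
1     68   Bears
0     66  Sharks
3     52  Sharks
7     39   Bears
5     26  Sharks
6     10  Sharks
2      2   Bears
drop duplicate team (keep=first):
   games    team
4     77   Bears
0     66  Sharks
add column games_plus_5 = t['games'] + 5:
   games    team  games_plus_5
4     77   Bears            82
0     66  Sharks            71
sort by games_plus_5:
   games    team  games_plus_5
0     66  Sharks            71
4     77   Bears            82
add column combo = t['games'] * t['games_plus_5']:
   games    team  games_plus_5  combo
0     66  Sharks            71   4686
4     77   Bears            82   6314
value at position 1, column 'games_plus_5' → 82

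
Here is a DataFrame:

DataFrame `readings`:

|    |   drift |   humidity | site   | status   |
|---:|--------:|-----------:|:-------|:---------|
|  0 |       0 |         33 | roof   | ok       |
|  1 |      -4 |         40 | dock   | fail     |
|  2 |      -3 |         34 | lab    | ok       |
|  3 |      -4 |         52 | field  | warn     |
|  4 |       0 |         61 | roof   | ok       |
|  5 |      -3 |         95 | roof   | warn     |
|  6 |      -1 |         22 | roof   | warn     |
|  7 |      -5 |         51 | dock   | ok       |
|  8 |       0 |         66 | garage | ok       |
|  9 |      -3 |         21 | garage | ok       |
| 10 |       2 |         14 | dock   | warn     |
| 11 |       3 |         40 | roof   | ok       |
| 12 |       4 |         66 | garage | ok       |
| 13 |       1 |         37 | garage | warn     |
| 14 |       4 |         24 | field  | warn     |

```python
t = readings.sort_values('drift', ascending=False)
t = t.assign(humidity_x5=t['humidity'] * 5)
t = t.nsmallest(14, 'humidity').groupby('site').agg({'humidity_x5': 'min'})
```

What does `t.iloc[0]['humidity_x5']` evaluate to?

sort by drift descending:
    drift  humidity    site status
12      4        66  garage     ok
14      4        24   field   warn
11      3        40    roof     ok
10      2        14    dock   warn
13      1        37  garage   warn
0       0        33    roof     ok
4       0        61    roof     ok
8       0        66  garage     ok
6      -1        22    roof   warn
2      -3        34     lab     ok
5      -3        95    roof   warn
9      -3        21  garage     ok
1      -4        40    dock   fail
3      -4        52   field   warn
7      -5        51    dock     ok
add column humidity_x5 = t['humidity'] * 5:
    drift  humidity    site status  humidity_x5
12      4        66  garage     ok          330
14      4        24   field   warn          120
11      3        40    roof     ok          200
10      2        14    dock   warn           70
13      1        37  garage   warn          185
0       0        33    roof     ok          165
4       0        61    roof     ok          305
8       0        66  garage     ok          330
6      -1        22    roof   warn          110
2      -3        34     lab     ok          170
5      -3        95    roof   warn          475
9      -3        21  garage     ok          105
1      -4        40    dock   fail          200
3      -4        52   field   warn          260
7      -5        51    dock     ok          255
take 14 rows with smallest humidity:
    drift  humidity    site status  humidity_x5
10      2        14    dock   warn           70
9      -3        21  garage     ok          105
6      -1        22    roof   warn          110
14      4        24   field   warn          120
0       0        33    roof     ok          165
2      -3        34     lab     ok          170
13      1        37  garage   warn          185
11      3        40    roof     ok          200
1      -4        40    dock   fail          200
7      -5        51    dock     ok          255
3      -4        52   field   warn          260
4       0        61    roof     ok          305
12      4        66  garage     ok          330
8       0        66  garage     ok          330
group by site, min of humidity_x5:
        humidity_x5
site               
dock             70
field           120
garage          105
lab             170
roof            110

70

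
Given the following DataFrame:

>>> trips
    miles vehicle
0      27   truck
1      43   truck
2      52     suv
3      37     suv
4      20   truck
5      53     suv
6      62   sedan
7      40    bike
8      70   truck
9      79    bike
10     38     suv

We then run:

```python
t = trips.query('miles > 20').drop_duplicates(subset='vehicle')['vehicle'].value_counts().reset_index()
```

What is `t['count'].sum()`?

4

filter rows where miles > 20:
    miles vehicle
0      27   truck
1      43   truck
2      52     suv
3      37     suv
5      53     suv
6      62   sedan
7      40    bike
8      70   truck
9      79    bike
10     38     suv
drop duplicate vehicle (keep=first):
   miles vehicle
0     27   truck
2     52     suv
6     62   sedan
7     40    bike
value_counts of vehicle:
vehicle
truck    1
suv      1
sedan    1
bike     1
Name: count, dtype: int64
reset_index():
  vehicle  count
0   truck      1
1     suv      1
2   sedan      1
3    bike      1
Finally, sum of column 'count' = 4.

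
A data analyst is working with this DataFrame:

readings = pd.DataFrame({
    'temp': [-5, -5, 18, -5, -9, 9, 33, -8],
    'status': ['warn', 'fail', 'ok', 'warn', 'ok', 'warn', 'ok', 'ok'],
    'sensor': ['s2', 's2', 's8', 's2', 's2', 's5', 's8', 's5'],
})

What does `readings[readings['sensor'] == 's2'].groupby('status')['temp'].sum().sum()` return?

filter rows where sensor == 's2':
   temp status sensor
0    -5   warn     s2
1    -5   fail     s2
3    -5   warn     s2
4    -9     ok     s2
group by status, sum of temp:
status
fail    -5
ok      -9
warn   -10
Name: temp, dtype: int64
Finally, sum of the resulting series = -24.

-24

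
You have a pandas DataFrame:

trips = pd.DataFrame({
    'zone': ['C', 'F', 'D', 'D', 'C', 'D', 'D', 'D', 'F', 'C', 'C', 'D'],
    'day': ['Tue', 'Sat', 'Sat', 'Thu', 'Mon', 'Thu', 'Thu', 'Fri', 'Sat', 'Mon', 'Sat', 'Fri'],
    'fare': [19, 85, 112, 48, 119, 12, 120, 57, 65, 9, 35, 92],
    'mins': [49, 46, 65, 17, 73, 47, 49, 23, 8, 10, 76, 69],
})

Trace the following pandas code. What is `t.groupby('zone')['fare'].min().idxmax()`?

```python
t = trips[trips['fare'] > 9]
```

F

filter rows where fare > 9:
   zone  day  fare  mins
0     C  Tue    19    49
1     F  Sat    85    46
2     D  Sat   112    65
3     D  Thu    48    17
4     C  Mon   119    73
5     D  Thu    12    47
6     D  Thu   120    49
7     D  Fri    57    23
8     F  Sat    65     8
10    C  Sat    35    76
11    D  Fri    92    69
group by zone, min of fare:
zone
C    19
D    12
F    65
Name: fare, dtype: int64
Reading off the label with the largest value, we get F.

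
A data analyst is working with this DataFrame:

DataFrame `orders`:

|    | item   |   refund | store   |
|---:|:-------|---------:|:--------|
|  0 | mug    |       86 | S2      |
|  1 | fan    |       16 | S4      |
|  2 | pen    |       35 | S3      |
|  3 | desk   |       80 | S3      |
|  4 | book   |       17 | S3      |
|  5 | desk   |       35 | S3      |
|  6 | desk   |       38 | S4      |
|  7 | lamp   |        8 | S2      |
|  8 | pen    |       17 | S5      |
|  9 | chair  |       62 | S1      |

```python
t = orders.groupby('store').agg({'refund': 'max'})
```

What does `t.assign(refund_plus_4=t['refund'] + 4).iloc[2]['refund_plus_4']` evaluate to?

group by store, max of refund:
       refund
store        
S1         62
S2         86
S3         80
S4         38
S5         17
add column refund_plus_4 = t['refund'] + 4:
       refund  refund_plus_4
store                       
S1         62             66
S2         86             90
S3         80             84
S4         38             42
S5         17             21
The value at position 2, column 'refund_plus_4' is 84.

84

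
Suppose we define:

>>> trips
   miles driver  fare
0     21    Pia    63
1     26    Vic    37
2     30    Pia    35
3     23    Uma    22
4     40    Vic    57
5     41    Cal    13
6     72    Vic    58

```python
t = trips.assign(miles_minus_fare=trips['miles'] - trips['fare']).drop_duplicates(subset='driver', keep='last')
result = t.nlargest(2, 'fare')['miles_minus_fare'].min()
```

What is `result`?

-5

add column miles_minus_fare = trips['miles'] - trips['fare']:
   miles driver  fare  miles_minus_fare
0     21    Pia    63               -42
1     26    Vic    37               -11
2     30    Pia    35                -5
3     23    Uma    22                 1
4     40    Vic    57               -17
5     41    Cal    13                28
6     72    Vic    58                14
drop duplicate driver (keep=last):
   miles driver  fare  miles_minus_fare
2     30    Pia    35                -5
3     23    Uma    22                 1
5     41    Cal    13                28
6     72    Vic    58                14
take 2 rows with largest fare:
   miles driver  fare  miles_minus_fare
6     72    Vic    58                14
2     30    Pia    35                -5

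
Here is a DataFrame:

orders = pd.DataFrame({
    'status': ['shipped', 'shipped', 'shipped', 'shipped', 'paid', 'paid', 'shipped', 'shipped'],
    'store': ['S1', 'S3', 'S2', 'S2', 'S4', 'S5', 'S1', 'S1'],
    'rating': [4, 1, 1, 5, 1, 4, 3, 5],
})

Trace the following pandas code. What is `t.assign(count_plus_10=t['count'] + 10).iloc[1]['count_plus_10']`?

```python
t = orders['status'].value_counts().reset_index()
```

value_counts of status:
status
shipped    6
paid       2
Name: count, dtype: int64
reset_index():
    status  count
0  shipped      6
1     paid      2
add column count_plus_10 = t['count'] + 10:
    status  count  count_plus_10
0  shipped      6             16
1     paid      2             12
So iloc[1]['count_plus_10'] = 12.

12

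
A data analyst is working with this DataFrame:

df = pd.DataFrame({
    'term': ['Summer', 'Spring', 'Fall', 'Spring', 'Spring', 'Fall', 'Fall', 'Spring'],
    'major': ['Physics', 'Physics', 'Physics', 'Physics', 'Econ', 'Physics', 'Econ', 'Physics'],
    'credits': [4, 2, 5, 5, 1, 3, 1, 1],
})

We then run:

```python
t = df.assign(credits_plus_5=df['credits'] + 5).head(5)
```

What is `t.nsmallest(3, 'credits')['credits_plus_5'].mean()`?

7.33333333333

add column credits_plus_5 = df['credits'] + 5:
     term    major  credits  credits_plus_5
0  Summer  Physics        4               9
1  Spring  Physics        2               7
2    Fall  Physics        5              10
3  Spring  Physics        5              10
4  Spring     Econ        1               6
5    Fall  Physics        3               8
6    Fall     Econ        1               6
7  Spring  Physics        1               6
take first 5 rows:
     term    major  credits  credits_plus_5
0  Summer  Physics        4               9
1  Spring  Physics        2               7
2    Fall  Physics        5              10
3  Spring  Physics        5              10
4  Spring     Econ        1               6
take 3 rows with smallest credits:
     term    major  credits  credits_plus_5
4  Spring     Econ        1               6
1  Spring  Physics        2               7
0  Summer  Physics        4               9
Reading off the mean of column 'credits_plus_5', we get 7.33333333333.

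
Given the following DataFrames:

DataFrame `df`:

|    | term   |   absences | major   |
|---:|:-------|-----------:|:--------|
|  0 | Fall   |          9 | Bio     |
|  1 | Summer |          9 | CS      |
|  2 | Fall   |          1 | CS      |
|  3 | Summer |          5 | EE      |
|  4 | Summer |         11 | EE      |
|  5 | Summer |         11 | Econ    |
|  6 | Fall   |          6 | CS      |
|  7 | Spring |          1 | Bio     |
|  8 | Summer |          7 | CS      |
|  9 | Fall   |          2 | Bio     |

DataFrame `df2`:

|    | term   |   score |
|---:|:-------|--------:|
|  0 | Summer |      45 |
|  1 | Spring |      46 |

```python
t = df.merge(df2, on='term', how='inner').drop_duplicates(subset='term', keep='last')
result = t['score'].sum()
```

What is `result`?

merge on 'term' (how='inner') → 6 rows:
     term  absences major  score
0  Summer         9    CS     45
1  Summer         5    EE     45
2  Summer        11    EE     45
3  Summer        11  Econ     45
4  Spring         1   Bio     46
5  Summer         7    CS     45
drop duplicate term (keep=last):
     term  absences major  score
4  Spring         1   Bio     46
5  Summer         7    CS     45
Finally, sum of column 'score' = 91.

91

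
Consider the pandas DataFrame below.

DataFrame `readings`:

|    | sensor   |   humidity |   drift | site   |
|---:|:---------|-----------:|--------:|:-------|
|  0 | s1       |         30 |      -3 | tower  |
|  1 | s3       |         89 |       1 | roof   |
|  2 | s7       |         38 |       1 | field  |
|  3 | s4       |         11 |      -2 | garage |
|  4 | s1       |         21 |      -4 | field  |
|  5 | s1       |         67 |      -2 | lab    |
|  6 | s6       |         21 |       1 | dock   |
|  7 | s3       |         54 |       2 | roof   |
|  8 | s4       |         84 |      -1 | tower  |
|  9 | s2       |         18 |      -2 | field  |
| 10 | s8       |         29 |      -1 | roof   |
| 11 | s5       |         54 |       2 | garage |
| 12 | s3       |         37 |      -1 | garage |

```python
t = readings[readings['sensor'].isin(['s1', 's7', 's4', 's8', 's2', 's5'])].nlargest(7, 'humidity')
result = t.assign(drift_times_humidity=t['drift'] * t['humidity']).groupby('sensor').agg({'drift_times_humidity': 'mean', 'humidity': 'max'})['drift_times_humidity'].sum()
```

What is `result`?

-69.6666666667

filter rows where sensor in ['s1', 's7', 's4', 's8', 's2', 's5']:
   sensor  humidity  drift    site
0      s1        30     -3   tower
2      s7        38      1   field
3      s4        11     -2  garage
4      s1        21     -4   field
5      s1        67     -2     lab
8      s4        84     -1   tower
9      s2        18     -2   field
10     s8        29     -1    roof
11     s5        54      2  garage
take 7 rows with largest humidity:
   sensor  humidity  drift    site
8      s4        84     -1   tower
5      s1        67     -2     lab
11     s5        54      2  garage
2      s7        38      1   field
0      s1        30     -3   tower
10     s8        29     -1    roof
4      s1        21     -4   field
add column drift_times_humidity = t['drift'] * t['humidity']:
   sensor  humidity  drift    site  drift_times_humidity
8      s4        84     -1   tower                   -84
5      s1        67     -2     lab                  -134
11     s5        54      2  garage                   108
2      s7        38      1   field                    38
0      s1        30     -3   tower                   -90
10     s8        29     -1    roof                   -29
4      s1        21     -4   field                   -84
group by sensor: mean(drift_times_humidity), max(humidity):
        drift_times_humidity  humidity
sensor                                
s1               -102.666667        67
s4                -84.000000        84
s5                108.000000        54
s7                 38.000000        38
s8                -29.000000        29
Hence -69.6666666667.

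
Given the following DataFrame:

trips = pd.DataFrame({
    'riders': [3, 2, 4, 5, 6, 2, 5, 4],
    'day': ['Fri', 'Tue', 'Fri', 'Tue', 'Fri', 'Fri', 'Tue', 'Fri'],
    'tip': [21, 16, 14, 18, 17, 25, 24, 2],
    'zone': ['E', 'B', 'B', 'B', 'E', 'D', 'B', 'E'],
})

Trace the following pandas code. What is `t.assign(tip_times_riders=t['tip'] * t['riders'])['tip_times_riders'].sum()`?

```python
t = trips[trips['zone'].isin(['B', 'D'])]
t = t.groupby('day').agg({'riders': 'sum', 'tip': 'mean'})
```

filter rows where zone in ['B', 'D']:
   riders  day  tip zone
1       2  Tue   16    B
2       4  Fri   14    B
3       5  Tue   18    B
5       2  Fri   25    D
6       5  Tue   24    B
group by day: sum(riders), mean(tip):
     riders        tip
day                   
Fri       6  19.500000
Tue      12  19.333333
add column tip_times_riders = t['tip'] * t['riders']:
     riders        tip  tip_times_riders
day                                     
Fri       6  19.500000             117.0
Tue      12  19.333333             232.0
Then the sum of column 'tip_times_riders': 349.0

349.0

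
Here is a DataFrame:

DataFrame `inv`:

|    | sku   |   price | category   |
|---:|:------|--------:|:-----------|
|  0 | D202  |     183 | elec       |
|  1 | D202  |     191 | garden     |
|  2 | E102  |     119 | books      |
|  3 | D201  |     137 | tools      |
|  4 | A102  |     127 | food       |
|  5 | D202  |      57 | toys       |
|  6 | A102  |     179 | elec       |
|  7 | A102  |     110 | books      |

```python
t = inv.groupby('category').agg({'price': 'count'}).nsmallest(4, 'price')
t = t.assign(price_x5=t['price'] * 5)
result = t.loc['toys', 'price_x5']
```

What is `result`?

5

group by category, count of price:
          price
category       
books         2
elec          2
food          1
garden        1
tools         1
toys          1
take 4 rows with smallest price:
          price
category       
food          1
garden        1
tools         1
toys          1
add column price_x5 = t['price'] * 5:
          price  price_x5
category                 
food          1         5
garden        1         5
tools         1         5
toys          1         5
Taking the value at row 'toys', column 'price_x5' gives 5.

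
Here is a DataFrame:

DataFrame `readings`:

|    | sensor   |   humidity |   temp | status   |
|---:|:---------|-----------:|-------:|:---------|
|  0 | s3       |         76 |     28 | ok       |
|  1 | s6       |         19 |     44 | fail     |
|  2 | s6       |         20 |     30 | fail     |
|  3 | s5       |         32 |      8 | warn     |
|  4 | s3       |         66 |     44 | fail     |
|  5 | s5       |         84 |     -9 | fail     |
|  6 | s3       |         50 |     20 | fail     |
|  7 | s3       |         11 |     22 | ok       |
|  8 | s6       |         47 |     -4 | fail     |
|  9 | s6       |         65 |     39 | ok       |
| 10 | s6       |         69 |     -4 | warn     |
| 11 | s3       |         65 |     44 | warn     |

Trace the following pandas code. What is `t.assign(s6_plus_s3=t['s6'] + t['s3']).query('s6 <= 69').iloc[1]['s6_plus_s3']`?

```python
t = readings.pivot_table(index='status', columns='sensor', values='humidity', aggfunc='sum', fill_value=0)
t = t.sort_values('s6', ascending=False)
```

152

pivot: rows=status, cols=sensor, sum(humidity):
sensor   s3  s5  s6
status             
fail    116  84  86
ok       87   0  65
warn     65  32  69
sort by s6 descending:
sensor   s3  s5  s6
status             
fail    116  84  86
warn     65  32  69
ok       87   0  65
add column s6_plus_s3 = t['s6'] + t['s3']:
sensor   s3  s5  s6  s6_plus_s3
status                         
fail    116  84  86         202
warn     65  32  69         134
ok       87   0  65         152
filter rows where s6 <= 69:
sensor  s3  s5  s6  s6_plus_s3
status                        
warn    65  32  69         134
ok      87   0  65         152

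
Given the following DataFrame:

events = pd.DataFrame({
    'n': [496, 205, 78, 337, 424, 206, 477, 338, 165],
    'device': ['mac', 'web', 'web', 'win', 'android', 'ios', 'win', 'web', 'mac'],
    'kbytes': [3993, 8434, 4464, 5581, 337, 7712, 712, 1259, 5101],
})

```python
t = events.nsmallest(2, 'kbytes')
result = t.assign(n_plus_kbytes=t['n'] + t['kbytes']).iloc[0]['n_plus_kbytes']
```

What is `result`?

761

take 2 rows with smallest kbytes:
     n   device  kbytes
4  424  android     337
6  477      win     712
add column n_plus_kbytes = t['n'] + t['kbytes']:
     n   device  kbytes  n_plus_kbytes
4  424  android     337            761
6  477      win     712           1189
So iloc[0]['n_plus_kbytes'] = 761.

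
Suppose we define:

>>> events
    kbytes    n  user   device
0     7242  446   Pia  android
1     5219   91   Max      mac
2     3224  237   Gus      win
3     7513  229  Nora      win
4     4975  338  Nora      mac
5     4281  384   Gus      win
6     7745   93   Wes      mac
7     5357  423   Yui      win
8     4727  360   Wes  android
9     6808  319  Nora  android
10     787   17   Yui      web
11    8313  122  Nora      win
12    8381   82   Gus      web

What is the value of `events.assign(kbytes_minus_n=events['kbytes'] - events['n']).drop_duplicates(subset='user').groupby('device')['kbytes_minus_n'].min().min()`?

add column kbytes_minus_n = events['kbytes'] - events['n']:
    kbytes    n  user   device  kbytes_minus_n
0     7242  446   Pia  android            6796
1     5219   91   Max      mac            5128
2     3224  237   Gus      win            2987
3     7513  229  Nora      win            7284
4     4975  338  Nora      mac            4637
5     4281  384   Gus      win            3897
6     7745   93   Wes      mac            7652
7     5357  423   Yui      win            4934
8     4727  360   Wes  android            4367
9     6808  319  Nora  android            6489
10     787   17   Yui      web             770
11    8313  122  Nora      win            8191
12    8381   82   Gus      web            8299
drop duplicate user (keep=first):
   kbytes    n  user   device  kbytes_minus_n
0    7242  446   Pia  android            6796
1    5219   91   Max      mac            5128
2    3224  237   Gus      win            2987
3    7513  229  Nora      win            7284
6    7745   93   Wes      mac            7652
7    5357  423   Yui      win            4934
group by device, min of kbytes_minus_n:
device
android    6796
mac        5128
win        2987
Name: kbytes_minus_n, dtype: int64
Finally, min of the resulting series = 2987.

2987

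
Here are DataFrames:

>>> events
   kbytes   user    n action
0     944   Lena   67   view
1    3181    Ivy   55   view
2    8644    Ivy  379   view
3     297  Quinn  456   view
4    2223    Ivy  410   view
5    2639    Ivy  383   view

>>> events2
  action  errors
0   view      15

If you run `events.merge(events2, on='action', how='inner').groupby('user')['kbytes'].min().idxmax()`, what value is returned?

Ivy

merge on 'action' (how='inner') → 6 rows:
   kbytes   user    n action  errors
0     944   Lena   67   view      15
1    3181    Ivy   55   view      15
2    8644    Ivy  379   view      15
3     297  Quinn  456   view      15
4    2223    Ivy  410   view      15
5    2639    Ivy  383   view      15
group by user, min of kbytes:
user
Ivy      2223
Lena      944
Quinn     297
Name: kbytes, dtype: int64
Reading off the label with the largest value, we get Ivy.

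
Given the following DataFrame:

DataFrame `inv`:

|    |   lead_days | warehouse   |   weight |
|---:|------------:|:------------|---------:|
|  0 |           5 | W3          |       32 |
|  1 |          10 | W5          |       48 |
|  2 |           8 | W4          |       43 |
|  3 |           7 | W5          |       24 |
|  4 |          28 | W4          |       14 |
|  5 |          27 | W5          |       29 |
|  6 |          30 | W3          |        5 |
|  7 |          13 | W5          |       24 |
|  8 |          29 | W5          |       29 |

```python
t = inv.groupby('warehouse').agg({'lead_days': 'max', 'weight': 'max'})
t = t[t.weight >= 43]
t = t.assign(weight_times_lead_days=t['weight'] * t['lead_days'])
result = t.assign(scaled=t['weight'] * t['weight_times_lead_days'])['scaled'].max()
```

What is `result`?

group by warehouse: max(lead_days), max(weight):
           lead_days  weight
warehouse                   
W3                30      32
W4                28      43
W5                29      48
filter rows where weight >= 43:
           lead_days  weight
warehouse                   
W4                28      43
W5                29      48
add column weight_times_lead_days = t['weight'] * t['lead_days']:
           lead_days  weight  weight_times_lead_days
warehouse                                           
W4                28      43                    1204
W5                29      48                    1392
add column scaled = t['weight'] * t['weight_times_lead_days']:
           lead_days  weight  weight_times_lead_days  scaled
warehouse                                                   
W4                28      43                    1204   51772
W5                29      48                    1392   66816

66816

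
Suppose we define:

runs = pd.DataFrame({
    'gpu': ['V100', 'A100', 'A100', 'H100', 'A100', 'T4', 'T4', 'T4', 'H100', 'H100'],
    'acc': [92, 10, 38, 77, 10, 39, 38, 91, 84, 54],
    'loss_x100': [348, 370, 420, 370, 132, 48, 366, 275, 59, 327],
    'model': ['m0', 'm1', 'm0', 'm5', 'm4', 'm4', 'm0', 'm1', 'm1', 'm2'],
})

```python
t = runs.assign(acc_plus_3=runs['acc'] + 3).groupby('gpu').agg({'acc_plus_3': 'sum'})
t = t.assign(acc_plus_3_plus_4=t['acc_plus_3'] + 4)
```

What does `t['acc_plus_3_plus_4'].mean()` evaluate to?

add column acc_plus_3 = runs['acc'] + 3:
    gpu  acc  loss_x100 model  acc_plus_3
0  V100   92        348    m0          95
1  A100   10        370    m1          13
2  A100   38        420    m0          41
3  H100   77        370    m5          80
4  A100   10        132    m4          13
5    T4   39         48    m4          42
6    T4   38        366    m0          41
7    T4   91        275    m1          94
8  H100   84         59    m1          87
9  H100   54        327    m2          57
group by gpu, sum of acc_plus_3:
      acc_plus_3
gpu             
A100          67
H100         224
T4           177
V100          95
add column acc_plus_3_plus_4 = t['acc_plus_3'] + 4:
      acc_plus_3  acc_plus_3_plus_4
gpu                                
A100          67                 71
H100         224                228
T4           177                181
V100          95                 99
Taking the mean of column 'acc_plus_3_plus_4' gives 144.75.

144.75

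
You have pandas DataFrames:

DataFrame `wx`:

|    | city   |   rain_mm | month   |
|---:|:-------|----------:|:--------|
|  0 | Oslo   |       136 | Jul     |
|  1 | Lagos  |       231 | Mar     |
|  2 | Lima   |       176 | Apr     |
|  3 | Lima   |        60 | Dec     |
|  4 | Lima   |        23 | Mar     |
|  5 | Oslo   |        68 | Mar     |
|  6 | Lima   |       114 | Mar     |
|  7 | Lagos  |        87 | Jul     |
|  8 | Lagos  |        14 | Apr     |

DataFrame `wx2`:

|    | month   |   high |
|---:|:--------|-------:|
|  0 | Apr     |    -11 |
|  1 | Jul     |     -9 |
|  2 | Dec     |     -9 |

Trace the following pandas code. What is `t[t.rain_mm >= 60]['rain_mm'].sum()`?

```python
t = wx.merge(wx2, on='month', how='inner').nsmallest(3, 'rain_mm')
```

147

merge on 'month' (how='inner') → 5 rows:
    city  rain_mm month  high
0   Oslo      136   Jul    -9
1   Lima      176   Apr   -11
2   Lima       60   Dec    -9
3  Lagos       87   Jul    -9
4  Lagos       14   Apr   -11
take 3 rows with smallest rain_mm:
    city  rain_mm month  high
4  Lagos       14   Apr   -11
2   Lima       60   Dec    -9
3  Lagos       87   Jul    -9
filter rows where rain_mm >= 60:
    city  rain_mm month  high
2   Lima       60   Dec    -9
3  Lagos       87   Jul    -9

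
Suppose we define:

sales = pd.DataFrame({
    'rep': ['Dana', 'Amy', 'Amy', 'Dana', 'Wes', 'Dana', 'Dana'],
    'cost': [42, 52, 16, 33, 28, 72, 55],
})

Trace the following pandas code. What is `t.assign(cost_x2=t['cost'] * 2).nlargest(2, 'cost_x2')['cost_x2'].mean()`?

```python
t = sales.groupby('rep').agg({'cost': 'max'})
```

group by rep, max of cost:
      cost
rep       
Amy     52
Dana    72
Wes     28
add column cost_x2 = t['cost'] * 2:
      cost  cost_x2
rep                
Amy     52      104
Dana    72      144
Wes     28       56
take 2 rows with largest cost_x2:
      cost  cost_x2
rep                
Dana    72      144
Amy     52      104
Then the mean of column 'cost_x2': 124.0

124.0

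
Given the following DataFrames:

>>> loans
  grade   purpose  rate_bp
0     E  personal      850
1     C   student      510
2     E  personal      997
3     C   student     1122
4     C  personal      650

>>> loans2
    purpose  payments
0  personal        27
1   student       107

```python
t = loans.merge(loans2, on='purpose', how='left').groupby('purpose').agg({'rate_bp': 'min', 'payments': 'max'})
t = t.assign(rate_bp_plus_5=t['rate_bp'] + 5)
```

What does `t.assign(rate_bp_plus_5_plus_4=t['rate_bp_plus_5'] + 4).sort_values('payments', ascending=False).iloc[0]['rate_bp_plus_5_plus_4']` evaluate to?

merge on 'purpose' (how='left') → 5 rows:
  grade   purpose  rate_bp  payments
0     E  personal      850        27
1     C   student      510       107
2     E  personal      997        27
3     C   student     1122       107
4     C  personal      650        27
group by purpose: min(rate_bp), max(payments):
          rate_bp  payments
purpose                    
personal      650        27
student       510       107
add column rate_bp_plus_5 = t['rate_bp'] + 5:
          rate_bp  payments  rate_bp_plus_5
purpose                                    
personal      650        27             655
student       510       107             515
add column rate_bp_plus_5_plus_4 = t['rate_bp_plus_5'] + 4:
          rate_bp  payments  rate_bp_plus_5  rate_bp_plus_5_plus_4
purpose                                                           
personal      650        27             655                    659
student       510       107             515                    519
sort by payments descending:
          rate_bp  payments  rate_bp_plus_5  rate_bp_plus_5_plus_4
purpose                                                           
student       510       107             515                    519
personal      650        27             655                    659
Reading off the value at position 0, column 'rate_bp_plus_5_plus_4', we get 519.

519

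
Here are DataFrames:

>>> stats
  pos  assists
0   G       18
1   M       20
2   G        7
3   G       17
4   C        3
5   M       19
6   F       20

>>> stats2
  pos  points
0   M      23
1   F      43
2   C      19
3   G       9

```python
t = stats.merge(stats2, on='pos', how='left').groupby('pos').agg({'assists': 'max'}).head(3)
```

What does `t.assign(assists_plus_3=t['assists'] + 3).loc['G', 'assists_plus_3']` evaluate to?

21

merge on 'pos' (how='left') → 7 rows:
  pos  assists  points
0   G       18       9
1   M       20      23
2   G        7       9
3   G       17       9
4   C        3      19
5   M       19      23
6   F       20      43
group by pos, max of assists:
     assists
pos         
C          3
F         20
G         18
M         20
take first 3 rows:
     assists
pos         
C          3
F         20
G         18
add column assists_plus_3 = t['assists'] + 3:
     assists  assists_plus_3
pos                         
C          3               6
F         20              23
G         18              21
Reading off the value at row 'G', column 'assists_plus_3', we get 21.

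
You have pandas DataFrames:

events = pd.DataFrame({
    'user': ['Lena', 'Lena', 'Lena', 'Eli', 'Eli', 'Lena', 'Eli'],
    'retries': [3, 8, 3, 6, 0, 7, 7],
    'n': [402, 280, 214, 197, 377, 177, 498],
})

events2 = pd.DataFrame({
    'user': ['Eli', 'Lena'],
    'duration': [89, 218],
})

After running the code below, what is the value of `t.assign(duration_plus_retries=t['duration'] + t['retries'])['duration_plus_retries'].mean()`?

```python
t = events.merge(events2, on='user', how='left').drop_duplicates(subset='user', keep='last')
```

merge on 'user' (how='left') → 7 rows:
   user  retries    n  duration
0  Lena        3  402       218
1  Lena        8  280       218
2  Lena        3  214       218
3   Eli        6  197        89
4   Eli        0  377        89
5  Lena        7  177       218
6   Eli        7  498        89
drop duplicate user (keep=last):
   user  retries    n  duration
5  Lena        7  177       218
6   Eli        7  498        89
add column duration_plus_retries = t['duration'] + t['retries']:
   user  retries    n  duration  duration_plus_retries
5  Lena        7  177       218                    225
6   Eli        7  498        89                     96

160.5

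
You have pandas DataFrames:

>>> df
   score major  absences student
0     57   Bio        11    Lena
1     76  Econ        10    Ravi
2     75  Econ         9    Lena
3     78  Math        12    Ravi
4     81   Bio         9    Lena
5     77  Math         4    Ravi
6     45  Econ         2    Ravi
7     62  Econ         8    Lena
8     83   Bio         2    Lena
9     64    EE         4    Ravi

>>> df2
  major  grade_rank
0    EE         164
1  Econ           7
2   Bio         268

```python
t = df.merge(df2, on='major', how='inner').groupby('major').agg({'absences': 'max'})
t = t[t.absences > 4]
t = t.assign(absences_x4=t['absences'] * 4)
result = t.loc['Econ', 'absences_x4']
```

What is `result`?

40

merge on 'major' (how='inner') → 8 rows:
   score major  absences student  grade_rank
0     57   Bio        11    Lena         268
1     76  Econ        10    Ravi           7
2     75  Econ         9    Lena           7
3     81   Bio         9    Lena         268
4     45  Econ         2    Ravi           7
5     62  Econ         8    Lena           7
6     83   Bio         2    Lena         268
7     64    EE         4    Ravi         164
group by major, max of absences:
       absences
major          
Bio          11
EE            4
Econ         10
filter rows where absences > 4:
       absences
major          
Bio          11
Econ         10
add column absences_x4 = t['absences'] * 4:
       absences  absences_x4
major                       
Bio          11           44
Econ         10           40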